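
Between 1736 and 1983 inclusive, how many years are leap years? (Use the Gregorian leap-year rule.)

60

Multiples of 4 in [1736,1983]: 62.
Of those, multiples of 100: 2 (not leap unless ÷400).
Multiples of 400: 0.
Leap years = 62 − 2 + 0 = 60.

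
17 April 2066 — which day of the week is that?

January 1, 2066 is a Friday.
Jan 1, 2066 → Feb 1, 2066: 31 days (January has 31).
Feb 1, 2066 → Mar 1, 2066: 28 days (February has 28).
Mar 1, 2066 → Apr 1, 2066: 31 days (March has 31).
Apr 1, 2066 → Apr 17, 2066: 16 days.
Total: 106 days.
106 mod 7 = 1, so Friday + 1 = Saturday.

Saturday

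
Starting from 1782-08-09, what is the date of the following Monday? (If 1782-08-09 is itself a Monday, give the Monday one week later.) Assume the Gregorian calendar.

August 12, 1782

Aug 9, 1782 is a Friday.
From Friday to the next Monday is 3 days.
Aug 9, 1782 + 3 = Aug 12, 1782.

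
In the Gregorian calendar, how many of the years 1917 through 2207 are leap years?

Multiples of 4 in [1917,2207]: 72.
Of those, multiples of 100: 3 (not leap unless ÷400).
Multiples of 400: 1.
Leap years = 72 − 3 + 1 = 70.

70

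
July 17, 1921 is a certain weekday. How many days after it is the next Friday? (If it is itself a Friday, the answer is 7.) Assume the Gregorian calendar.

5

Jul 17, 1921 is a Sunday.
From Sunday to the next Friday is 5 days.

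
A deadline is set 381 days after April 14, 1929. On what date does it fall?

April 30, 1930

Apr has 30 days: +17 → May 1, 1929 (364 left).
May has 31 days: +31 → Jun 1, 1929 (333 left).
Jun has 30 days: +30 → Jul 1, 1929 (303 left).
Jul has 31 days: +31 → Aug 1, 1929 (272 left).
Aug has 31 days: +31 → Sep 1, 1929 (241 left).
Sep has 30 days: +30 → Oct 1, 1929 (211 left).
Oct has 31 days: +31 → Nov 1, 1929 (180 left).
Nov has 30 days: +30 → Dec 1, 1929 (150 left).
Dec has 31 days: +31 → Jan 1, 1930 (119 left).
Jan has 31 days: +31 → Feb 1, 1930 (88 left).
Feb has 28 days: +28 → Mar 1, 1930 (60 left).
Mar has 31 days: +31 → Apr 1, 1930 (29 left).
+29 → Apr 30, 1930.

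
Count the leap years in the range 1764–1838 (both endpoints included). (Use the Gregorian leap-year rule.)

Multiples of 4 in [1764,1838]: 19.
Of those, multiples of 100: 1 (not leap unless ÷400).
Multiples of 400: 0.
Leap years = 19 − 1 + 0 = 18.

18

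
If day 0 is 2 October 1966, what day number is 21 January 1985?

6686

Oct 2, 1966 → Oct 2, 1967: 365 days.
Oct 2, 1967 → Oct 2, 1968: 366 days (Feb 29, 1968 is in that span).
Oct 2, 1968 → Oct 2, 1969: 365 days.
Oct 2, 1969 → Oct 2, 1970: 365 days.
Oct 2, 1970 → Oct 2, 1971: 365 days.
Oct 2, 1971 → Oct 2, 1972: 366 days (Feb 29, 1972 is in that span).
Oct 2, 1972 → Oct 2, 1973: 365 days.
Oct 2, 1973 → Oct 2, 1974: 365 days.
Oct 2, 1974 → Oct 2, 1975: 365 days.
Oct 2, 1975 → Oct 2, 1976: 366 days (Feb 29, 1976 is in that span).
Oct 2, 1976 → Oct 2, 1977: 365 days.
Oct 2, 1977 → Oct 2, 1978: 365 days.
Oct 2, 1978 → Oct 2, 1979: 365 days.
Oct 2, 1979 → Oct 2, 1980: 366 days (Feb 29, 1980 is in that span).
Oct 2, 1980 → Oct 2, 1981: 365 days.
Oct 2, 1981 → Oct 2, 1982: 365 days.
Oct 2, 1982 → Oct 2, 1983: 365 days.
Oct 2, 1983 → Oct 2, 1984: 366 days (Feb 29, 1984 is in that span).
Oct 2, 1984 → Nov 2, 1984: 31 days (October has 31).
Nov 2, 1984 → Dec 2, 1984: 30 days (November has 30).
Dec 2, 1984 → Jan 2, 1985: 31 days (December has 31).
Jan 2, 1985 → Jan 21, 1985: 19 days.
Total: 6686 days.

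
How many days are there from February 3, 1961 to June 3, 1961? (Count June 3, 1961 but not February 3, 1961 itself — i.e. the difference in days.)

Feb 3, 1961 → Mar 3, 1961: 28 days (February has 28).
Mar 3, 1961 → Apr 3, 1961: 31 days (March has 31).
Apr 3, 1961 → May 3, 1961: 30 days (April has 30).
May 3, 1961 → Jun 3, 1961: 31 days.
Total: 120 days.

120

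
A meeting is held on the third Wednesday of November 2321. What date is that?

November 16, 2321

November 1, 2321 is a Tuesday.
The first Wednesday is therefore November 2 (1 days later).
The third Wednesday is 2 + 2×7 = November 16.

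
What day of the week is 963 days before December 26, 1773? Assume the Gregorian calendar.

Wednesday

First find the weekday of Dec 26, 1773. Doomsday rule: the anchor day for the 1700s is Sunday. For year 73: 73÷12 = 6 r 1, and 1÷4 = 0, so 6+1+0 = 7.
Sunday + 7 ≡ Sunday — that's 1773's doomsday.
In December the doomsday date is Dec 12.
Dec 26 is 14 days after Dec 12; 14 mod 7 = 0, so Sunday + 0 = Sunday.
963 mod 7 = 4, so 963 days before a Sunday is Sunday − 4 = Wednesday.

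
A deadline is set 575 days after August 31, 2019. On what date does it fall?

March 28, 2021

+366 (one year; includes Feb 29, 2020) → Aug 31, 2020 (209 left).
Aug has 31 days: +1 → Sep 1, 2020 (208 left).
Sep has 30 days: +30 → Oct 1, 2020 (178 left).
Oct has 31 days: +31 → Nov 1, 2020 (147 left).
Nov has 30 days: +30 → Dec 1, 2020 (117 left).
Dec has 31 days: +31 → Jan 1, 2021 (86 left).
Jan has 31 days: +31 → Feb 1, 2021 (55 left).
Feb has 28 days: +28 → Mar 1, 2021 (27 left).
+27 → Mar 28, 2021.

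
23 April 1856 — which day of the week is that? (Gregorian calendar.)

Wednesday

Doomsday rule: the anchor day for the 1800s is Friday. For year 56: 56÷12 = 4 r 8, and 8÷4 = 2, so 4+8+2 = 14.
Friday + 14 ≡ Friday — that's 1856's doomsday.
In April the doomsday date is Apr 4.
Apr 23 is 19 days after Apr 4; 19 mod 7 = 5, so Friday + 5 = Wednesday.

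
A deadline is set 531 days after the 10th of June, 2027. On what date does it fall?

+366 (one year; includes Feb 29, 2028) → Jun 10, 2028 (165 left).
Jun has 30 days: +21 → Jul 1, 2028 (144 left).
Jul has 31 days: +31 → Aug 1, 2028 (113 left).
Aug has 31 days: +31 → Sep 1, 2028 (82 left).
Sep has 30 days: +30 → Oct 1, 2028 (52 left).
Oct has 31 days: +31 → Nov 1, 2028 (21 left).
+21 → Nov 22, 2028.

November 22, 2028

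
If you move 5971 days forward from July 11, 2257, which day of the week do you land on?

Saturday

Jul 11, 2257 is a Saturday.
5971 mod 7 = 0, so 5971 days after a Saturday is Saturday + 0 = Saturday.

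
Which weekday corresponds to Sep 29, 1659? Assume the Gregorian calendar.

Doomsday rule: the anchor day for the 1600s is Tuesday. For year 59: 59÷12 = 4 r 11, and 11÷4 = 2, so 4+11+2 = 17.
Tuesday + 17 ≡ Friday — that's 1659's doomsday.
In September the doomsday date is Sep 5.
Sep 29 is 24 days after Sep 5; 24 mod 7 = 3, so Friday + 3 = Monday.

Monday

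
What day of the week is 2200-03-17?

Monday

Doomsday rule: the anchor day for the 2200s is Friday. For year 00: 0÷12 = 0 r 0, and 0÷4 = 0, so 0+0+0 = 0.
Friday + 0 ≡ Friday — that's 2200's doomsday.
In March the doomsday date is Mar 14.
Mar 17 is 3 days after Mar 14; 3 mod 7 = 3, so Friday + 3 = Monday.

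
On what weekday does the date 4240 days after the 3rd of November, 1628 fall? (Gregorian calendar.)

Wednesday

First find the weekday of Nov 3, 1628. Doomsday rule: the anchor day for the 1600s is Tuesday. For year 28: 28÷12 = 2 r 4, and 4÷4 = 1, so 2+4+1 = 7.
Tuesday + 7 ≡ Tuesday — that's 1628's doomsday.
In November the doomsday date is Nov 7.
Nov 3 is 4 days before Nov 7; 4 mod 7 = 4, so Tuesday − 4 = Friday.
4240 mod 7 = 5, so 4240 days after a Friday is Friday + 5 = Wednesday.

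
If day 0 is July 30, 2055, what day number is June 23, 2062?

2520

Jul 30, 2055 → Jul 30, 2056: 366 days (Feb 29, 2056 is in that span).
Jul 30, 2056 → Jul 30, 2057: 365 days.
Jul 30, 2057 → Jul 30, 2058: 365 days.
Jul 30, 2058 → Jul 30, 2059: 365 days.
Jul 30, 2059 → Jul 30, 2060: 366 days (Feb 29, 2060 is in that span).
Jul 30, 2060 → Jul 30, 2061: 365 days.
Jul 30, 2061 → Aug 30, 2061: 31 days (July has 31).
Aug 30, 2061 → Sep 30, 2061: 31 days (August has 31).
Sep 30, 2061 → Oct 30, 2061: 30 days (September has 30).
Oct 30, 2061 → Nov 30, 2061: 31 days (October has 31).
Nov 30, 2061 → Dec 30, 2061: 30 days (November has 30).
Dec 30, 2061 → Jan 30, 2062: 31 days (December has 31).
Jan 30, 2062 → Feb 28, 2062: 29 days (January has 31).
Feb 28, 2062 → Mar 28, 2062: 28 days (February has 28).
Mar 28, 2062 → Apr 28, 2062: 31 days (March has 31).
Apr 28, 2062 → May 28, 2062: 30 days (April has 30).
May 28, 2062 → Jun 23, 2062: 26 days.
Total: 2520 days.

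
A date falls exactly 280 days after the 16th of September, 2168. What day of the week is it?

Friday

Sep 16, 2168 is a Friday.
280 mod 7 = 0, so 280 days after a Friday is Friday + 0 = Friday.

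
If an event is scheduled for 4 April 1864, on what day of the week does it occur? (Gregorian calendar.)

Doomsday rule: the anchor day for the 1800s is Friday. For year 64: 64÷12 = 5 r 4, and 4÷4 = 1, so 5+4+1 = 10.
Friday + 10 ≡ Monday — that's 1864's doomsday.
In April the doomsday date is Apr 4.
Apr 4 is the doomsday itself: Monday.

Monday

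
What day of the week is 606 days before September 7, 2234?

Wednesday

First find the weekday of Sep 7, 2234. Doomsday rule: the anchor day for the 2200s is Friday. For year 34: 34÷12 = 2 r 10, and 10÷4 = 2, so 2+10+2 = 14.
Friday + 14 ≡ Friday — that's 2234's doomsday.
In September the doomsday date is Sep 5.
Sep 7 is 2 days after Sep 5; 2 mod 7 = 2, so Friday + 2 = Sunday.
606 mod 7 = 4, so 606 days before a Sunday is Sunday − 4 = Wednesday.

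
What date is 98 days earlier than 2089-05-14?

−14 → Apr 30, 2089 (end of Apr, 30 days; 84 left).
−30 → Mar 31, 2089 (end of Mar, 31 days; 54 left).
−31 → Feb 28, 2089 (end of Feb, 28 days; 23 left).
−23 → Feb 5, 2089.

February 5, 2089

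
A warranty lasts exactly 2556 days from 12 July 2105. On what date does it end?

July 11, 2112

+365 (one year) → Jul 12, 2106 (2191 left).
+365 (one year) → Jul 12, 2107 (1826 left).
+366 (one year; includes Feb 29, 2108) → Jul 12, 2108 (1460 left).
+365 (one year) → Jul 12, 2109 (1095 left).
+365 (one year) → Jul 12, 2110 (730 left).
+365 (one year) → Jul 12, 2111 (365 left).
Jul has 31 days: +20 → Aug 1, 2111 (345 left).
Aug has 31 days: +31 → Sep 1, 2111 (314 left).
Sep has 30 days: +30 → Oct 1, 2111 (284 left).
Oct has 31 days: +31 → Nov 1, 2111 (253 left).
Nov has 30 days: +30 → Dec 1, 2111 (223 left).
Dec has 31 days: +31 → Jan 1, 2112 (192 left).
Jan has 31 days: +31 → Feb 1, 2112 (161 left).
Feb has 29 days: +29 → Mar 1, 2112 (132 left).
Mar has 31 days: +31 → Apr 1, 2112 (101 left).
Apr has 30 days: +30 → May 1, 2112 (71 left).
May has 31 days: +31 → Jun 1, 2112 (40 left).
Jun has 30 days: +30 → Jul 1, 2112 (10 left).
+10 → Jul 11, 2112.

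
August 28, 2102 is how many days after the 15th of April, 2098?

Apr 15, 2098 → Apr 15, 2099: 365 days.
Apr 15, 2099 → Apr 15, 2100: 365 days.
Apr 15, 2100 → Apr 15, 2101: 365 days.
Apr 15, 2101 → Apr 15, 2102: 365 days.
Apr 15, 2102 → May 15, 2102: 30 days (April has 30).
May 15, 2102 → Jun 15, 2102: 31 days (May has 31).
Jun 15, 2102 → Jul 15, 2102: 30 days (June has 30).
Jul 15, 2102 → Aug 15, 2102: 31 days (July has 31).
Aug 15, 2102 → Aug 28, 2102: 13 days.
Total: 1595 days.

1595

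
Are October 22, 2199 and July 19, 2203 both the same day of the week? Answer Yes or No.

Yes

From Oct 22, 2199 to Jul 19, 2203 is 1365 days.
1365 mod 7 = 0, so they are the same weekday.
(Oct 22, 2199 is a Tuesday; Jul 19, 2203 is a Tuesday.)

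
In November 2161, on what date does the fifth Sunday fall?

November 29, 2161

November 1, 2161 is a Sunday.
The first Sunday is therefore November 1 (same day).
The fifth Sunday is 1 + 4×7 = November 29.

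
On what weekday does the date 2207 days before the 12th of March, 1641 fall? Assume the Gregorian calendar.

Mar 12, 1641 is a Tuesday.
2207 mod 7 = 2, so 2207 days before a Tuesday is Tuesday − 2 = Sunday.

Sunday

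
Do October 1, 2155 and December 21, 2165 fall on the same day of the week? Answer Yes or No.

From Oct 1, 2155 to Dec 21, 2165 is 3734 days.
3734 mod 7 = 3, so they are different weekdays.
(Oct 1, 2155 is a Wednesday; Dec 21, 2165 is a Saturday.)

No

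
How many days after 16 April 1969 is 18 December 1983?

5359

Apr 16, 1969 → Apr 16, 1970: 365 days.
Apr 16, 1970 → Apr 16, 1971: 365 days.
Apr 16, 1971 → Apr 16, 1972: 366 days (Feb 29, 1972 is in that span).
Apr 16, 1972 → Apr 16, 1973: 365 days.
Apr 16, 1973 → Apr 16, 1974: 365 days.
Apr 16, 1974 → Apr 16, 1975: 365 days.
Apr 16, 1975 → Apr 16, 1976: 366 days (Feb 29, 1976 is in that span).
Apr 16, 1976 → Apr 16, 1977: 365 days.
Apr 16, 1977 → Apr 16, 1978: 365 days.
Apr 16, 1978 → Apr 16, 1979: 365 days.
Apr 16, 1979 → Apr 16, 1980: 366 days (Feb 29, 1980 is in that span).
Apr 16, 1980 → Apr 16, 1981: 365 days.
Apr 16, 1981 → Apr 16, 1982: 365 days.
Apr 16, 1982 → Apr 16, 1983: 365 days.
Apr 16, 1983 → May 16, 1983: 30 days (April has 30).
May 16, 1983 → Jun 16, 1983: 31 days (May has 31).
Jun 16, 1983 → Jul 16, 1983: 30 days (June has 30).
Jul 16, 1983 → Aug 16, 1983: 31 days (July has 31).
Aug 16, 1983 → Sep 16, 1983: 31 days (August has 31).
Sep 16, 1983 → Oct 16, 1983: 30 days (September has 30).
Oct 16, 1983 → Nov 16, 1983: 31 days (October has 31).
Nov 16, 1983 → Dec 16, 1983: 30 days (November has 30).
Dec 16, 1983 → Dec 18, 1983: 2 days.
Total: 5359 days.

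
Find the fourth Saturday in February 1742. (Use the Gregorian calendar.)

February 1, 1742 is a Thursday.
The first Saturday is therefore February 3 (2 days later).
The fourth Saturday is 3 + 3×7 = February 24.

February 24, 1742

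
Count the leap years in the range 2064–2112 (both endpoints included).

Multiples of 4 in [2064,2112]: 13.
Of those, multiples of 100: 1 (not leap unless ÷400).
Multiples of 400: 0.
Leap years = 13 − 1 + 0 = 12.

12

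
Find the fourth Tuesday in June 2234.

June 1, 2234 is a Sunday.
The first Tuesday is therefore June 3 (2 days later).
The fourth Tuesday is 3 + 3×7 = June 24.

June 24, 2234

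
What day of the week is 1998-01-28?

Wednesday

Doomsday rule: the anchor day for the 1900s is Wednesday. For year 98: 98÷12 = 8 r 2, and 2÷4 = 0, so 8+2+0 = 10.
Wednesday + 10 ≡ Saturday — that's 1998's doomsday.
In January the doomsday date is Jan 3 (1998 is not a leap year).
Jan 28 is 25 days after Jan 3; 25 mod 7 = 4, so Saturday + 4 = Wednesday.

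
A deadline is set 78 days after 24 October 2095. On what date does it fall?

Oct has 31 days: +8 → Nov 1, 2095 (70 left).
Nov has 30 days: +30 → Dec 1, 2095 (40 left).
Dec has 31 days: +31 → Jan 1, 2096 (9 left).
+9 → Jan 10, 2096.

January 10, 2096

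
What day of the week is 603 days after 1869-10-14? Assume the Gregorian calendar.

Oct 14, 1869 is a Thursday.
603 mod 7 = 1, so 603 days after a Thursday is Thursday + 1 = Friday.

Friday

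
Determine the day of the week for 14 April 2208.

January 1, 2208 is a Friday.
Jan 1, 2208 → Feb 1, 2208: 31 days (January has 31).
Feb 1, 2208 → Mar 1, 2208: 29 days (February has 29).
Mar 1, 2208 → Apr 1, 2208: 31 days (March has 31).
Apr 1, 2208 → Apr 14, 2208: 13 days.
Total: 104 days.
104 mod 7 = 6, so Friday + 6 = Thursday.

Thursday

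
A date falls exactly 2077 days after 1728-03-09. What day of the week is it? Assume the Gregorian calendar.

Sunday

First find the weekday of Mar 9, 1728. Doomsday rule: the anchor day for the 1700s is Sunday. For year 28: 28÷12 = 2 r 4, and 4÷4 = 1, so 2+4+1 = 7.
Sunday + 7 ≡ Sunday — that's 1728's doomsday.
In March the doomsday date is Mar 14.
Mar 9 is 5 days before Mar 14; 5 mod 7 = 5, so Sunday − 5 = Tuesday.
2077 mod 7 = 5, so 2077 days after a Tuesday is Tuesday + 5 = Sunday.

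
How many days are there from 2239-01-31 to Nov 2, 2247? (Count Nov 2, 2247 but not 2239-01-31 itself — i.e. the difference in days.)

Jan 31, 2239 → Jan 31, 2240: 365 days.
Jan 31, 2240 → Jan 31, 2241: 366 days (Feb 29, 2240 is in that span).
Jan 31, 2241 → Jan 31, 2242: 365 days.
Jan 31, 2242 → Jan 31, 2243: 365 days.
Jan 31, 2243 → Jan 31, 2244: 365 days.
Jan 31, 2244 → Jan 31, 2245: 366 days (Feb 29, 2244 is in that span).
Jan 31, 2245 → Jan 31, 2246: 365 days.
Jan 31, 2246 → Jan 31, 2247: 365 days.
Jan 31, 2247 → Feb 28, 2247: 28 days (January has 31).
Feb 28, 2247 → Mar 28, 2247: 28 days (February has 28).
Mar 28, 2247 → Apr 28, 2247: 31 days (March has 31).
Apr 28, 2247 → May 28, 2247: 30 days (April has 30).
May 28, 2247 → Jun 28, 2247: 31 days (May has 31).
Jun 28, 2247 → Jul 28, 2247: 30 days (June has 30).
Jul 28, 2247 → Aug 28, 2247: 31 days (July has 31).
Aug 28, 2247 → Sep 28, 2247: 31 days (August has 31).
Sep 28, 2247 → Oct 28, 2247: 30 days (September has 30).
Oct 28, 2247 → Nov 2, 2247: 5 days.
Total: 3197 days.

3197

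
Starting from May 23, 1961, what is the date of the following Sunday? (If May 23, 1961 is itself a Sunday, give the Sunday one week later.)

May 23, 1961 is a Tuesday.
From Tuesday to the next Sunday is 5 days.
May 23, 1961 + 5 = May 28, 1961.

May 28, 1961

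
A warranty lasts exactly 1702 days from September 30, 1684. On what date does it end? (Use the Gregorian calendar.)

+365 (one year) → Sep 30, 1685 (1337 left).
+365 (one year) → Sep 30, 1686 (972 left).
+365 (one year) → Sep 30, 1687 (607 left).
+366 (one year; includes Feb 29, 1688) → Sep 30, 1688 (241 left).
Sep has 30 days: +1 → Oct 1, 1688 (240 left).
Oct has 31 days: +31 → Nov 1, 1688 (209 left).
Nov has 30 days: +30 → Dec 1, 1688 (179 left).
Dec has 31 days: +31 → Jan 1, 1689 (148 left).
Jan has 31 days: +31 → Feb 1, 1689 (117 left).
Feb has 28 days: +28 → Mar 1, 1689 (89 left).
Mar has 31 days: +31 → Apr 1, 1689 (58 left).
Apr has 30 days: +30 → May 1, 1689 (28 left).
+28 → May 29, 1689.

May 29, 1689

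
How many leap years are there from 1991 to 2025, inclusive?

Multiples of 4 in [1991,2025]: 9.
Of those, multiples of 100: 1 (not leap unless ÷400).
Multiples of 400: 1.
Leap years = 9 − 1 + 1 = 9.

9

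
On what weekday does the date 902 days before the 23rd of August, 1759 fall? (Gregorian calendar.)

Friday

Aug 23, 1759 is a Thursday.
902 mod 7 = 6, so 902 days before a Thursday is Thursday − 6 = Friday.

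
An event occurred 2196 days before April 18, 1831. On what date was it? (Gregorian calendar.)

April 13, 1825

−365 (one year) → Apr 18, 1830 (1831 left).
−365 (one year) → Apr 18, 1829 (1466 left).
−365 (one year) → Apr 18, 1828 (1101 left).
−366 (one year; includes Feb 29, 1828) → Apr 18, 1827 (735 left).
−365 (one year) → Apr 18, 1826 (370 left).
−18 → Mar 31, 1826 (end of Mar, 31 days; 352 left).
−31 → Feb 28, 1826 (end of Feb, 28 days; 321 left).
−28 → Jan 31, 1826 (end of Jan, 31 days; 293 left).
−31 → Dec 31, 1825 (end of Dec, 31 days; 262 left).
−31 → Nov 30, 1825 (end of Nov, 30 days; 231 left).
−30 → Oct 31, 1825 (end of Oct, 31 days; 201 left).
−31 → Sep 30, 1825 (end of Sep, 30 days; 170 left).
−30 → Aug 31, 1825 (end of Aug, 31 days; 140 left).
−31 → Jul 31, 1825 (end of Jul, 31 days; 109 left).
−31 → Jun 30, 1825 (end of Jun, 30 days; 78 left).
−30 → May 31, 1825 (end of May, 31 days; 48 left).
−31 → Apr 30, 1825 (end of Apr, 30 days; 17 left).
−17 → Apr 13, 1825.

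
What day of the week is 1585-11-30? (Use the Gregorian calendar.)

Saturday

Doomsday rule: the anchor day for the 1500s is Wednesday. For year 85: 85÷12 = 7 r 1, and 1÷4 = 0, so 7+1+0 = 8.
Wednesday + 8 ≡ Thursday — that's 1585's doomsday.
In November the doomsday date is Nov 7.
Nov 30 is 23 days after Nov 7; 23 mod 7 = 2, so Thursday + 2 = Saturday.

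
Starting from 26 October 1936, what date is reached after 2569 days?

+365 (one year) → Oct 26, 1937 (2204 left).
+365 (one year) → Oct 26, 1938 (1839 left).
+365 (one year) → Oct 26, 1939 (1474 left).
+366 (one year; includes Feb 29, 1940) → Oct 26, 1940 (1108 left).
+365 (one year) → Oct 26, 1941 (743 left).
+365 (one year) → Oct 26, 1942 (378 left).
Oct has 31 days: +6 → Nov 1, 1942 (372 left).
Nov has 30 days: +30 → Dec 1, 1942 (342 left).
Dec has 31 days: +31 → Jan 1, 1943 (311 left).
Jan has 31 days: +31 → Feb 1, 1943 (280 left).
Feb has 28 days: +28 → Mar 1, 1943 (252 left).
Mar has 31 days: +31 → Apr 1, 1943 (221 left).
Apr has 30 days: +30 → May 1, 1943 (191 left).
May has 31 days: +31 → Jun 1, 1943 (160 left).
Jun has 30 days: +30 → Jul 1, 1943 (130 left).
Jul has 31 days: +31 → Aug 1, 1943 (99 left).
Aug has 31 days: +31 → Sep 1, 1943 (68 left).
Sep has 30 days: +30 → Oct 1, 1943 (38 left).
Oct has 31 days: +31 → Nov 1, 1943 (7 left).
+7 → Nov 8, 1943.

November 8, 1943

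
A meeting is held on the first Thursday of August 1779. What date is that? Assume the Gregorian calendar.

August 5, 1779

August 1, 1779 is a Sunday.
The first Thursday is therefore August 5 (4 days later).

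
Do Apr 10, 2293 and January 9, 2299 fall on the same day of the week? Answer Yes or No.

Yes

From Apr 10, 2293 to Jan 9, 2299 is 2100 days.
2100 mod 7 = 0, so they are the same weekday.
(Apr 10, 2293 is a Monday; Jan 9, 2299 is a Monday.)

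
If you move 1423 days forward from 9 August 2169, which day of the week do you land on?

Aug 9, 2169 is a Wednesday.
1423 mod 7 = 2, so 1423 days after a Wednesday is Wednesday + 2 = Friday.

Friday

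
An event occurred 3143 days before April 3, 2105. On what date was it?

August 24, 2096

−365 (one year) → Apr 3, 2104 (2778 left).
−366 (one year; includes Feb 29, 2104) → Apr 3, 2103 (2412 left).
−365 (one year) → Apr 3, 2102 (2047 left).
−365 (one year) → Apr 3, 2101 (1682 left).
−365 (one year) → Apr 3, 2100 (1317 left).
−365 (one year) → Apr 3, 2099 (952 left).
−365 (one year) → Apr 3, 2098 (587 left).
−365 (one year) → Apr 3, 2097 (222 left).
−3 → Mar 31, 2097 (end of Mar, 31 days; 219 left).
−31 → Feb 28, 2097 (end of Feb, 28 days; 188 left).
−28 → Jan 31, 2097 (end of Jan, 31 days; 160 left).
−31 → Dec 31, 2096 (end of Dec, 31 days; 129 left).
−31 → Nov 30, 2096 (end of Nov, 30 days; 98 left).
−30 → Oct 31, 2096 (end of Oct, 31 days; 68 left).
−31 → Sep 30, 2096 (end of Sep, 30 days; 37 left).
−30 → Aug 31, 2096 (end of Aug, 31 days; 7 left).
−7 → Aug 24, 2096.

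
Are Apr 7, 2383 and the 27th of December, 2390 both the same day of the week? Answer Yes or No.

Yes

From Apr 7, 2383 to Dec 27, 2390 is 2821 days.
2821 mod 7 = 0, so they are the same weekday.
(Apr 7, 2383 is a Thursday; Dec 27, 2390 is a Thursday.)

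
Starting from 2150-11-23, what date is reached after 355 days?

November 13, 2151

Nov has 30 days: +8 → Dec 1, 2150 (347 left).
Dec has 31 days: +31 → Jan 1, 2151 (316 left).
Jan has 31 days: +31 → Feb 1, 2151 (285 left).
Feb has 28 days: +28 → Mar 1, 2151 (257 left).
Mar has 31 days: +31 → Apr 1, 2151 (226 left).
Apr has 30 days: +30 → May 1, 2151 (196 left).
May has 31 days: +31 → Jun 1, 2151 (165 left).
Jun has 30 days: +30 → Jul 1, 2151 (135 left).
Jul has 31 days: +31 → Aug 1, 2151 (104 left).
Aug has 31 days: +31 → Sep 1, 2151 (73 left).
Sep has 30 days: +30 → Oct 1, 2151 (43 left).
Oct has 31 days: +31 → Nov 1, 2151 (12 left).
+12 → Nov 13, 2151.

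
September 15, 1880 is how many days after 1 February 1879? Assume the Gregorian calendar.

Feb 1, 1879 → Feb 1, 1880: 365 days.
Feb 1, 1880 → Mar 1, 1880: 29 days (February has 29).
Mar 1, 1880 → Apr 1, 1880: 31 days (March has 31).
Apr 1, 1880 → May 1, 1880: 30 days (April has 30).
May 1, 1880 → Jun 1, 1880: 31 days (May has 31).
Jun 1, 1880 → Jul 1, 1880: 30 days (June has 30).
Jul 1, 1880 → Aug 1, 1880: 31 days (July has 31).
Aug 1, 1880 → Sep 1, 1880: 31 days (August has 31).
Sep 1, 1880 → Sep 15, 1880: 14 days.
Total: 592 days.

592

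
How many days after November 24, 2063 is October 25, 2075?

Nov 24, 2063 → Nov 24, 2064: 366 days (Feb 29, 2064 is in that span).
Nov 24, 2064 → Nov 24, 2065: 365 days.
Nov 24, 2065 → Nov 24, 2066: 365 days.
Nov 24, 2066 → Nov 24, 2067: 365 days.
Nov 24, 2067 → Nov 24, 2068: 366 days (Feb 29, 2068 is in that span).
Nov 24, 2068 → Nov 24, 2069: 365 days.
Nov 24, 2069 → Nov 24, 2070: 365 days.
Nov 24, 2070 → Nov 24, 2071: 365 days.
Nov 24, 2071 → Nov 24, 2072: 366 days (Feb 29, 2072 is in that span).
Nov 24, 2072 → Nov 24, 2073: 365 days.
Nov 24, 2073 → Nov 24, 2074: 365 days.
Nov 24, 2074 → Dec 24, 2074: 30 days (November has 30).
Dec 24, 2074 → Jan 24, 2075: 31 days (December has 31).
Jan 24, 2075 → Feb 24, 2075: 31 days (January has 31).
Feb 24, 2075 → Mar 24, 2075: 28 days (February has 28).
Mar 24, 2075 → Apr 24, 2075: 31 days (March has 31).
Apr 24, 2075 → May 24, 2075: 30 days (April has 30).
May 24, 2075 → Jun 24, 2075: 31 days (May has 31).
Jun 24, 2075 → Jul 24, 2075: 30 days (June has 30).
Jul 24, 2075 → Aug 24, 2075: 31 days (July has 31).
Aug 24, 2075 → Sep 24, 2075: 31 days (August has 31).
Sep 24, 2075 → Oct 24, 2075: 30 days (September has 30).
Oct 24, 2075 → Oct 25, 2075: 1 days.
Total: 4353 days.

4353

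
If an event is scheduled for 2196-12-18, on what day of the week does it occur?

Sunday

Doomsday rule: the anchor day for the 2100s is Sunday. For year 96: 96÷12 = 8 r 0, and 0÷4 = 0, so 8+0+0 = 8.
Sunday + 8 ≡ Monday — that's 2196's doomsday.
In December the doomsday date is Dec 12.
Dec 18 is 6 days after Dec 12; 6 mod 7 = 6, so Monday + 6 = Sunday.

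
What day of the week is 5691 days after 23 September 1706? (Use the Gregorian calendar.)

Thursday

First find the weekday of Sep 23, 1706. Doomsday rule: the anchor day for the 1700s is Sunday. For year 06: 6÷12 = 0 r 6, and 6÷4 = 1, so 0+6+1 = 7.
Sunday + 7 ≡ Sunday — that's 1706's doomsday.
In September the doomsday date is Sep 5.
Sep 23 is 18 days after Sep 5; 18 mod 7 = 4, so Sunday + 4 = Thursday.
5691 mod 7 = 0, so 5691 days after a Thursday is Thursday + 0 = Thursday.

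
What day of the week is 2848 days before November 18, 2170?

Monday

Nov 18, 2170 is a Sunday.
2848 mod 7 = 6, so 2848 days before a Sunday is Sunday − 6 = Monday.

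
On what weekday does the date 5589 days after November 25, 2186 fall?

Nov 25, 2186 is a Saturday.
5589 mod 7 = 3, so 5589 days after a Saturday is Saturday + 3 = Tuesday.

Tuesday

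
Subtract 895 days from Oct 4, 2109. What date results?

April 23, 2107

−365 (one year) → Oct 4, 2108 (530 left).
−366 (one year; includes Feb 29, 2108) → Oct 4, 2107 (164 left).
−4 → Sep 30, 2107 (end of Sep, 30 days; 160 left).
−30 → Aug 31, 2107 (end of Aug, 31 days; 130 left).
−31 → Jul 31, 2107 (end of Jul, 31 days; 99 left).
−31 → Jun 30, 2107 (end of Jun, 30 days; 68 left).
−30 → May 31, 2107 (end of May, 31 days; 38 left).
−31 → Apr 30, 2107 (end of Apr, 30 days; 7 left).
−7 → Apr 23, 2107.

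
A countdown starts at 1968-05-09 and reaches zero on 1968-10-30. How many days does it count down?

174

May 9, 1968 → Jun 9, 1968: 31 days (May has 31).
Jun 9, 1968 → Jul 9, 1968: 30 days (June has 30).
Jul 9, 1968 → Aug 9, 1968: 31 days (July has 31).
Aug 9, 1968 → Sep 9, 1968: 31 days (August has 31).
Sep 9, 1968 → Oct 9, 1968: 30 days (September has 30).
Oct 9, 1968 → Oct 30, 1968: 21 days.
Total: 174 days.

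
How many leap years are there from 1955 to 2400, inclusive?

109

Multiples of 4 in [1955,2400]: 112.
Of those, multiples of 100: 5 (not leap unless ÷400).
Multiples of 400: 2.
Leap years = 112 − 5 + 2 = 109.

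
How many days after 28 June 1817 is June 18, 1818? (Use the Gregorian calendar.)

355

Jun 28, 1817 → Jul 28, 1817: 30 days (June has 30).
Jul 28, 1817 → Aug 28, 1817: 31 days (July has 31).
Aug 28, 1817 → Sep 28, 1817: 31 days (August has 31).
Sep 28, 1817 → Oct 28, 1817: 30 days (September has 30).
Oct 28, 1817 → Nov 28, 1817: 31 days (October has 31).
Nov 28, 1817 → Dec 28, 1817: 30 days (November has 30).
Dec 28, 1817 → Jan 28, 1818: 31 days (December has 31).
Jan 28, 1818 → Feb 28, 1818: 31 days (January has 31).
Feb 28, 1818 → Mar 28, 1818: 28 days (February has 28).
Mar 28, 1818 → Apr 28, 1818: 31 days (March has 31).
Apr 28, 1818 → May 28, 1818: 30 days (April has 30).
May 28, 1818 → Jun 18, 1818: 21 days.
Total: 355 days.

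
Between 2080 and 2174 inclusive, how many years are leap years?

Multiples of 4 in [2080,2174]: 24.
Of those, multiples of 100: 1 (not leap unless ÷400).
Multiples of 400: 0.
Leap years = 24 − 1 + 0 = 23.

23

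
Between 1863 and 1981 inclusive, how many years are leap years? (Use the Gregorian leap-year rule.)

29

Multiples of 4 in [1863,1981]: 30.
Of those, multiples of 100: 1 (not leap unless ÷400).
Multiples of 400: 0.
Leap years = 30 − 1 + 0 = 29.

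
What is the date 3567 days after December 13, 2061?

September 19, 2071

+365 (one year) → Dec 13, 2062 (3202 left).
+365 (one year) → Dec 13, 2063 (2837 left).
+366 (one year; includes Feb 29, 2064) → Dec 13, 2064 (2471 left).
+365 (one year) → Dec 13, 2065 (2106 left).
+365 (one year) → Dec 13, 2066 (1741 left).
+365 (one year) → Dec 13, 2067 (1376 left).
+366 (one year; includes Feb 29, 2068) → Dec 13, 2068 (1010 left).
+365 (one year) → Dec 13, 2069 (645 left).
+365 (one year) → Dec 13, 2070 (280 left).
Dec has 31 days: +19 → Jan 1, 2071 (261 left).
Jan has 31 days: +31 → Feb 1, 2071 (230 left).
Feb has 28 days: +28 → Mar 1, 2071 (202 left).
Mar has 31 days: +31 → Apr 1, 2071 (171 left).
Apr has 30 days: +30 → May 1, 2071 (141 left).
May has 31 days: +31 → Jun 1, 2071 (110 left).
Jun has 30 days: +30 → Jul 1, 2071 (80 left).
Jul has 31 days: +31 → Aug 1, 2071 (49 left).
Aug has 31 days: +31 → Sep 1, 2071 (18 left).
+18 → Sep 19, 2071.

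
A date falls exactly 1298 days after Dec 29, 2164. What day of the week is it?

Dec 29, 2164 is a Saturday.
1298 mod 7 = 3, so 1298 days after a Saturday is Saturday + 3 = Tuesday.

Tuesday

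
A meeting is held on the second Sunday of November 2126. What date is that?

November 10, 2126

November 1, 2126 is a Friday.
The first Sunday is therefore November 3 (2 days later).
The second Sunday is 3 + 1×7 = November 10.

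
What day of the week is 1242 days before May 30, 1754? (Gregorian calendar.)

Monday

May 30, 1754 is a Thursday.
1242 mod 7 = 3, so 1242 days before a Thursday is Thursday − 3 = Monday.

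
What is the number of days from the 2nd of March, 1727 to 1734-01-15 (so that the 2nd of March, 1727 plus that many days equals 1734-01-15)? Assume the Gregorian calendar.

2511

Mar 2, 1727 → Mar 2, 1728: 366 days (Feb 29, 1728 is in that span).
Mar 2, 1728 → Mar 2, 1729: 365 days.
Mar 2, 1729 → Mar 2, 1730: 365 days.
Mar 2, 1730 → Mar 2, 1731: 365 days.
Mar 2, 1731 → Mar 2, 1732: 366 days (Feb 29, 1732 is in that span).
Mar 2, 1732 → Mar 2, 1733: 365 days.
Mar 2, 1733 → Apr 2, 1733: 31 days (March has 31).
Apr 2, 1733 → May 2, 1733: 30 days (April has 30).
May 2, 1733 → Jun 2, 1733: 31 days (May has 31).
Jun 2, 1733 → Jul 2, 1733: 30 days (June has 30).
Jul 2, 1733 → Aug 2, 1733: 31 days (July has 31).
Aug 2, 1733 → Sep 2, 1733: 31 days (August has 31).
Sep 2, 1733 → Oct 2, 1733: 30 days (September has 30).
Oct 2, 1733 → Nov 2, 1733: 31 days (October has 31).
Nov 2, 1733 → Dec 2, 1733: 30 days (November has 30).
Dec 2, 1733 → Jan 2, 1734: 31 days (December has 31).
Jan 2, 1734 → Jan 15, 1734: 13 days.
Total: 2511 days.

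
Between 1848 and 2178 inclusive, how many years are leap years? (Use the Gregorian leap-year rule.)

81

Multiples of 4 in [1848,2178]: 83.
Of those, multiples of 100: 3 (not leap unless ÷400).
Multiples of 400: 1.
Leap years = 83 − 3 + 1 = 81.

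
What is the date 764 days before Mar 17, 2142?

−365 (one year) → Mar 17, 2141 (399 left).
−17 → Feb 28, 2141 (end of Feb, 28 days; 382 left).
−28 → Jan 31, 2141 (end of Jan, 31 days; 354 left).
−31 → Dec 31, 2140 (end of Dec, 31 days; 323 left).
−31 → Nov 30, 2140 (end of Nov, 30 days; 292 left).
−30 → Oct 31, 2140 (end of Oct, 31 days; 262 left).
−31 → Sep 30, 2140 (end of Sep, 30 days; 231 left).
−30 → Aug 31, 2140 (end of Aug, 31 days; 201 left).
−31 → Jul 31, 2140 (end of Jul, 31 days; 170 left).
−31 → Jun 30, 2140 (end of Jun, 30 days; 139 left).
−30 → May 31, 2140 (end of May, 31 days; 109 left).
−31 → Apr 30, 2140 (end of Apr, 30 days; 78 left).
−30 → Mar 31, 2140 (end of Mar, 31 days; 48 left).
−31 → Feb 29, 2140 (end of Feb, 29 days; 17 left).
−17 → Feb 12, 2140.

February 12, 2140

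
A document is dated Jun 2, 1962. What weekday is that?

Saturday

January 1, 1962 is a Monday.
Jan 1, 1962 → Feb 1, 1962: 31 days (January has 31).
Feb 1, 1962 → Mar 1, 1962: 28 days (February has 28).
Mar 1, 1962 → Apr 1, 1962: 31 days (March has 31).
Apr 1, 1962 → May 1, 1962: 30 days (April has 30).
May 1, 1962 → Jun 1, 1962: 31 days (May has 31).
Jun 1, 1962 → Jun 2, 1962: 1 days.
Total: 152 days.
152 mod 7 = 5, so Monday + 5 = Saturday.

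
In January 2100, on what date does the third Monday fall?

January 1, 2100 is a Friday.
The first Monday is therefore January 4 (3 days later).
The third Monday is 4 + 2×7 = January 18.

January 18, 2100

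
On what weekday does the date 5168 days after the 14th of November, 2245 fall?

Sunday

First find the weekday of Nov 14, 2245. Doomsday rule: the anchor day for the 2200s is Friday. For year 45: 45÷12 = 3 r 9, and 9÷4 = 2, so 3+9+2 = 14.
Friday + 14 ≡ Friday — that's 2245's doomsday.
In November the doomsday date is Nov 7.
Nov 14 is 7 days after Nov 7; 7 mod 7 = 0, so Friday + 0 = Friday.
5168 mod 7 = 2, so 5168 days after a Friday is Friday + 2 = Sunday.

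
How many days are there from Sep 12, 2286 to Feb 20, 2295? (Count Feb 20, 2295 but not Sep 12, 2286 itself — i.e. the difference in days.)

Sep 12, 2286 → Sep 12, 2287: 365 days.
Sep 12, 2287 → Sep 12, 2288: 366 days (Feb 29, 2288 is in that span).
Sep 12, 2288 → Sep 12, 2289: 365 days.
Sep 12, 2289 → Sep 12, 2290: 365 days.
Sep 12, 2290 → Sep 12, 2291: 365 days.
Sep 12, 2291 → Sep 12, 2292: 366 days (Feb 29, 2292 is in that span).
Sep 12, 2292 → Sep 12, 2293: 365 days.
Sep 12, 2293 → Sep 12, 2294: 365 days.
Sep 12, 2294 → Oct 12, 2294: 30 days (September has 30).
Oct 12, 2294 → Nov 12, 2294: 31 days (October has 31).
Nov 12, 2294 → Dec 12, 2294: 30 days (November has 30).
Dec 12, 2294 → Jan 12, 2295: 31 days (December has 31).
Jan 12, 2295 → Feb 12, 2295: 31 days (January has 31).
Feb 12, 2295 → Feb 20, 2295: 8 days.
Total: 3083 days.

3083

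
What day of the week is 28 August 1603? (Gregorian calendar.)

Thursday

Doomsday rule: the anchor day for the 1600s is Tuesday. For year 03: 3÷12 = 0 r 3, and 3÷4 = 0, so 0+3+0 = 3.
Tuesday + 3 ≡ Friday — that's 1603's doomsday.
In August the doomsday date is Aug 8.
Aug 28 is 20 days after Aug 8; 20 mod 7 = 6, so Friday + 6 = Thursday.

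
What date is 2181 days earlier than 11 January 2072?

−365 (one year) → Jan 11, 2071 (1816 left).
−365 (one year) → Jan 11, 2070 (1451 left).
−365 (one year) → Jan 11, 2069 (1086 left).
−366 (one year; includes Feb 29, 2068) → Jan 11, 2068 (720 left).
−365 (one year) → Jan 11, 2067 (355 left).
−11 → Dec 31, 2066 (end of Dec, 31 days; 344 left).
−31 → Nov 30, 2066 (end of Nov, 30 days; 313 left).
−30 → Oct 31, 2066 (end of Oct, 31 days; 283 left).
−31 → Sep 30, 2066 (end of Sep, 30 days; 252 left).
−30 → Aug 31, 2066 (end of Aug, 31 days; 222 left).
−31 → Jul 31, 2066 (end of Jul, 31 days; 191 left).
−31 → Jun 30, 2066 (end of Jun, 30 days; 160 left).
−30 → May 31, 2066 (end of May, 31 days; 130 left).
−31 → Apr 30, 2066 (end of Apr, 30 days; 99 left).
−30 → Mar 31, 2066 (end of Mar, 31 days; 69 left).
−31 → Feb 28, 2066 (end of Feb, 28 days; 38 left).
−28 → Jan 31, 2066 (end of Jan, 31 days; 10 left).
−10 → Jan 21, 2066.

January 21, 2066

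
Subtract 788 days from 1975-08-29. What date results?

−365 (one year) → Aug 29, 1974 (423 left).
−365 (one year) → Aug 29, 1973 (58 left).
−29 → Jul 31, 1973 (end of Jul, 31 days; 29 left).
−29 → Jul 2, 1973.

July 2, 1973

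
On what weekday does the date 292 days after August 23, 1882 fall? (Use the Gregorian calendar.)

First find the weekday of Aug 23, 1882. Doomsday rule: the anchor day for the 1800s is Friday. For year 82: 82÷12 = 6 r 10, and 10÷4 = 2, so 6+10+2 = 18.
Friday + 18 ≡ Tuesday — that's 1882's doomsday.
In August the doomsday date is Aug 8.
Aug 23 is 15 days after Aug 8; 15 mod 7 = 1, so Tuesday + 1 = Wednesday.
292 mod 7 = 5, so 292 days after a Wednesday is Wednesday + 5 = Monday.

Monday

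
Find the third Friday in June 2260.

June 1, 2260 is a Friday.
The first Friday is therefore June 1 (same day).
The third Friday is 1 + 2×7 = June 15.

June 15, 2260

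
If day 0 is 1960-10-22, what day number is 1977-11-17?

Oct 22, 1960 → Oct 22, 1961: 365 days.
Oct 22, 1961 → Oct 22, 1962: 365 days.
Oct 22, 1962 → Oct 22, 1963: 365 days.
Oct 22, 1963 → Oct 22, 1964: 366 days (Feb 29, 1964 is in that span).
Oct 22, 1964 → Oct 22, 1965: 365 days.
Oct 22, 1965 → Oct 22, 1966: 365 days.
Oct 22, 1966 → Oct 22, 1967: 365 days.
Oct 22, 1967 → Oct 22, 1968: 366 days (Feb 29, 1968 is in that span).
Oct 22, 1968 → Oct 22, 1969: 365 days.
Oct 22, 1969 → Oct 22, 1970: 365 days.
Oct 22, 1970 → Oct 22, 1971: 365 days.
Oct 22, 1971 → Oct 22, 1972: 366 days (Feb 29, 1972 is in that span).
Oct 22, 1972 → Oct 22, 1973: 365 days.
Oct 22, 1973 → Oct 22, 1974: 365 days.
Oct 22, 1974 → Oct 22, 1975: 365 days.
Oct 22, 1975 → Oct 22, 1976: 366 days (Feb 29, 1976 is in that span).
Oct 22, 1976 → Nov 22, 1976: 31 days (October has 31).
Nov 22, 1976 → Dec 22, 1976: 30 days (November has 30).
Dec 22, 1976 → Jan 22, 1977: 31 days (December has 31).
Jan 22, 1977 → Feb 22, 1977: 31 days (January has 31).
Feb 22, 1977 → Mar 22, 1977: 28 days (February has 28).
Mar 22, 1977 → Apr 22, 1977: 31 days (March has 31).
Apr 22, 1977 → May 22, 1977: 30 days (April has 30).
May 22, 1977 → Jun 22, 1977: 31 days (May has 31).
Jun 22, 1977 → Jul 22, 1977: 30 days (June has 30).
Jul 22, 1977 → Aug 22, 1977: 31 days (July has 31).
Aug 22, 1977 → Sep 22, 1977: 31 days (August has 31).
Sep 22, 1977 → Oct 22, 1977: 30 days (September has 30).
Oct 22, 1977 → Nov 17, 1977: 26 days.
Total: 6235 days.

6235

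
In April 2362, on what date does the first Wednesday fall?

April 1, 2362 is a Sunday.
The first Wednesday is therefore April 4 (3 days later).

April 4, 2362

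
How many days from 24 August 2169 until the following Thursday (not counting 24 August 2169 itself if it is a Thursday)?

7

Aug 24, 2169 is a Thursday.
From Thursday to the next Thursday is 7 days.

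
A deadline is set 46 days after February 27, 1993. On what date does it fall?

Feb has 28 days: +2 → Mar 1, 1993 (44 left).
Mar has 31 days: +31 → Apr 1, 1993 (13 left).
+13 → Apr 14, 1993.

April 14, 1993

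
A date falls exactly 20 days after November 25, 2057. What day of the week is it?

First find the weekday of Nov 25, 2057. Doomsday rule: the anchor day for the 2000s is Tuesday. For year 57: 57÷12 = 4 r 9, and 9÷4 = 2, so 4+9+2 = 15.
Tuesday + 15 ≡ Wednesday — that's 2057's doomsday.
In November the doomsday date is Nov 7.
Nov 25 is 18 days after Nov 7; 18 mod 7 = 4, so Wednesday + 4 = Sunday.
20 mod 7 = 6, so 20 days after a Sunday is Sunday + 6 = Saturday.

Saturday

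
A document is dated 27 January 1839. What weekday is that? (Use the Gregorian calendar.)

Sunday

Doomsday rule: the anchor day for the 1800s is Friday. For year 39: 39÷12 = 3 r 3, and 3÷4 = 0, so 3+3+0 = 6.
Friday + 6 ≡ Thursday — that's 1839's doomsday.
In January the doomsday date is Jan 3 (1839 is not a leap year).
Jan 27 is 24 days after Jan 3; 24 mod 7 = 3, so Thursday + 3 = Sunday.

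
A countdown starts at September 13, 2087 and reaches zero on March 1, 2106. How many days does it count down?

Sep 13, 2087 → Sep 13, 2088: 366 days (Feb 29, 2088 is in that span).
Sep 13, 2088 → Sep 13, 2089: 365 days.
Sep 13, 2089 → Sep 13, 2090: 365 days.
Sep 13, 2090 → Sep 13, 2091: 365 days.
Sep 13, 2091 → Sep 13, 2092: 366 days (Feb 29, 2092 is in that span).
Sep 13, 2092 → Sep 13, 2093: 365 days.
Sep 13, 2093 → Sep 13, 2094: 365 days.
Sep 13, 2094 → Sep 13, 2095: 365 days.
Sep 13, 2095 → Sep 13, 2096: 366 days (Feb 29, 2096 is in that span).
Sep 13, 2096 → Sep 13, 2097: 365 days.
Sep 13, 2097 → Sep 13, 2098: 365 days.
Sep 13, 2098 → Sep 13, 2099: 365 days.
Sep 13, 2099 → Sep 13, 2100: 365 days.
Sep 13, 2100 → Sep 13, 2101: 365 days.
Sep 13, 2101 → Sep 13, 2102: 365 days.
Sep 13, 2102 → Sep 13, 2103: 365 days.
Sep 13, 2103 → Sep 13, 2104: 366 days (Feb 29, 2104 is in that span).
Sep 13, 2104 → Sep 13, 2105: 365 days.
Sep 13, 2105 → Oct 13, 2105: 30 days (September has 30).
Oct 13, 2105 → Nov 13, 2105: 31 days (October has 31).
Nov 13, 2105 → Dec 13, 2105: 30 days (November has 30).
Dec 13, 2105 → Jan 13, 2106: 31 days (December has 31).
Jan 13, 2106 → Feb 13, 2106: 31 days (January has 31).
Feb 13, 2106 → Mar 1, 2106: 16 days.
Total: 6743 days.

6743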